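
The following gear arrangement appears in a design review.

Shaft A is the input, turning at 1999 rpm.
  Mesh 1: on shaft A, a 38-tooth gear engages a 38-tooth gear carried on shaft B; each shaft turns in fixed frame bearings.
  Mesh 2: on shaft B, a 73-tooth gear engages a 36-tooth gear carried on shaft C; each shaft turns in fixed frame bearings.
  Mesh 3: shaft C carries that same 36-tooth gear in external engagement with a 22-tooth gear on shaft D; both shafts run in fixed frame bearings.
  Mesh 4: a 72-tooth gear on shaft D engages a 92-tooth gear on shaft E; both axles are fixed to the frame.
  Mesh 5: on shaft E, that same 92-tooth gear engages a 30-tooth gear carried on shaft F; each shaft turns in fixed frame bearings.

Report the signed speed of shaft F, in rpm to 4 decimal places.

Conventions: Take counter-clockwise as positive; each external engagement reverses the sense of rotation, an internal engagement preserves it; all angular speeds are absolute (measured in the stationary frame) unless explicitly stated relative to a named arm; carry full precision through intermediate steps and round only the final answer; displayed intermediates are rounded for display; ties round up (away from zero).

-15919.3091 rpm

topology: fixed-axis compound train — 5 meshes, A→F
mesh 1 [38T→38T]: ω = 1999.0000×38/38 = 1999.0000 rpm, sense flips to −
mesh 2 [73T→36T]: ω = 1999.0000×73/36 = 4053.5278 rpm, sense flips to +
mesh 3 [36T→22T]: ω = 4053.5278×36/22 = 6633.0455 rpm, sense flips to −
mesh 4 [72T→92T]: ω = 6633.0455×72/92 = 5191.0791 rpm, sense flips to +
mesh 5 [92T→30T]: ω = 5191.0791×92/30 = 15919.3091 rpm, sense flips to −
signed output speed = -15919.3091 rpm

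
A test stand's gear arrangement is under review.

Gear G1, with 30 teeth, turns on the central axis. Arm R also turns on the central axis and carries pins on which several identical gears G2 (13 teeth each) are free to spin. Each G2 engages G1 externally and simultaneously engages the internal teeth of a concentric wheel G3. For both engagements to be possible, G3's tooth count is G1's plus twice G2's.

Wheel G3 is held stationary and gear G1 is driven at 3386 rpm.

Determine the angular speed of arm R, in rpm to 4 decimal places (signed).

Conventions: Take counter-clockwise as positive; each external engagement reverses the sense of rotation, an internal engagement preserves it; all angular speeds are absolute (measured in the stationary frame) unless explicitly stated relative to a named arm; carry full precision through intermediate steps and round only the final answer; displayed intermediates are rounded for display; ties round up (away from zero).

+1181.1628 rpm

planetary set (30T centre, 13T on arm, 56T internal) — Willis relation
normalise by the input: solve with ω_sun = 1, then scale by 3386 rpm
ring teeth: 30 + 2·13 = 56
30(ω_sun−ω_arm) = −56(ω_ring−ω_arm),  ω_ring = 0, ω_sun = 1
30(1−ω_arm) = −56(0−ω_arm)  ⇒  86·ω_arm = 30  ⇒  ω_arm = 15/43
scale: ω_arm = 15/43 × 3386 rpm = +1181.1628 rpm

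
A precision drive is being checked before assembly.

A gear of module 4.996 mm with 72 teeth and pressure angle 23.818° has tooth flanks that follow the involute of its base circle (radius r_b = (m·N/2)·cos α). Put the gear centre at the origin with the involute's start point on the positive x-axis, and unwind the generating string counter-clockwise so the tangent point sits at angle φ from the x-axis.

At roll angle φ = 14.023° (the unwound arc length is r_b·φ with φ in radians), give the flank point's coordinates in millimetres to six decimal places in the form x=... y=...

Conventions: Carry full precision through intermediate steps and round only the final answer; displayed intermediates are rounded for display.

x=169.392652 y=0.799276

topology: single-mesh involute geometry — m = 4.996, N = 72
pitch radius r_p = m·N/2 = 4.996·72/2 = 179.856000
base radius r_b = r_p·cos α = 179.856000·cos 23.818° = 164.538176
roll angle φ = 14.023° = 0.24474752 rad
x = r_b·(cos φ + φ·sin φ) = 169.392652
y = r_b·(sin φ − φ·cos φ) = 0.799276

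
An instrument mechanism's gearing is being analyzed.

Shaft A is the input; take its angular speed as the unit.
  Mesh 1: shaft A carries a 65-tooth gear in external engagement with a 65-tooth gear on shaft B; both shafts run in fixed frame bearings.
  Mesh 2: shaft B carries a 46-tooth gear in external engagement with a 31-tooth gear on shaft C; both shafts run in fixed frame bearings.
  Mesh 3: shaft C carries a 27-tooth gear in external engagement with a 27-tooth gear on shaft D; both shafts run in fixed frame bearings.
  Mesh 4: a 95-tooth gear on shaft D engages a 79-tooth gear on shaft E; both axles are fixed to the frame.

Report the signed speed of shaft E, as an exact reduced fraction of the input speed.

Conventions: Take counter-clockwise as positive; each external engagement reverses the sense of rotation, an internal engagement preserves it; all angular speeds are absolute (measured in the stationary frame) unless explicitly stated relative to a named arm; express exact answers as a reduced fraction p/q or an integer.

4-mesh fixed-axis compound train (all bearings frame-fixed)
mesh 1 [65T→65T]: |ω|/ω_in = 1×65/65 = 1, sense flips to −
mesh 2 [46T→31T]: |ω|/ω_in = 1×46/31 = 46/31, sense flips to +
mesh 3 [27T→27T]: |ω|/ω_in = (46/31)×27/27 = 46/31, sense flips to −
mesh 4 [95T→79T]: |ω|/ω_in = (46/31)×95/79 = 4370/2449, sense flips to +
signed output speed (× input speed) = 4370/2449

4370/2449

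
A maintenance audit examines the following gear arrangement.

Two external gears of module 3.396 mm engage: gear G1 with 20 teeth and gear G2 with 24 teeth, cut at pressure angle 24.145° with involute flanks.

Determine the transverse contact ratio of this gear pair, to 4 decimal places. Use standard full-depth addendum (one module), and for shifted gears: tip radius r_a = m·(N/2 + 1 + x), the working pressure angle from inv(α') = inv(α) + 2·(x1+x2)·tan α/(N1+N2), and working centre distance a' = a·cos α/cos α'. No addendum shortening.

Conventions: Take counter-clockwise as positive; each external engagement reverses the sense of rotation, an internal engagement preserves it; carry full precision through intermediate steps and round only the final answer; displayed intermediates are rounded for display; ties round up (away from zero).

1.4477

single-mesh involute tooth geometry (20T engaging 24T at module 3.396)
base radii: r_b1 = 30.988948, r_b2 = 37.186738
tip radii: r_a1 = 37.356000, r_a2 = 44.148000
no profile shift: α' = α, a' = a
action lengths: √(r_a1²−r_b1²) = 20.860389, √(r_a2²−r_b2²) = 23.794799
base pitch p_b = π·m·cos α = 9.735465
CR = (20.860389 + 23.794799 − 74.712000·sin 24.14500°)/9.735465 = 1.447743
contact ratio ≈ 1.4477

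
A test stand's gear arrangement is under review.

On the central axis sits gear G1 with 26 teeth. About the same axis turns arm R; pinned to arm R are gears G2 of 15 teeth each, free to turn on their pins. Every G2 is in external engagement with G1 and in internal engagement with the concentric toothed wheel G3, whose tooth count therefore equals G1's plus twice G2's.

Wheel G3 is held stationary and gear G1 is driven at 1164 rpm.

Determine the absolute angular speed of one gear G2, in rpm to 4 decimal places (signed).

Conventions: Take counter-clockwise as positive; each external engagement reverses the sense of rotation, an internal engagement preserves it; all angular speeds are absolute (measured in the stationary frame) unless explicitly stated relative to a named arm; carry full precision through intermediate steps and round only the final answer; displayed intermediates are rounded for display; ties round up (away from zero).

topology: planetary set — G1 26T / G2 15T / G3 56T, arm = carrier (Willis)
normalise by the input: solve with ω_sun = 1, then scale by 1164 rpm
ring teeth: 26 + 2·15 = 56
26(ω_sun−ω_arm) = −56(ω_ring−ω_arm),  ω_ring = 0, ω_sun = 1
26(1−ω_arm) = −56(0−ω_arm)  ⇒  82·ω_arm = 26  ⇒  ω_arm = 13/41
sun–planet mesh: 26·(1−13/41) = −15·(ω_p−ω_arm)  ⇒  ω_p−ω_arm = -728/615
ω_p = 13/41 − 728/615 = -13/15
scale: ω_p = -13/15 × 1164 rpm = -1008.8000 rpm

-1008.8000 rpm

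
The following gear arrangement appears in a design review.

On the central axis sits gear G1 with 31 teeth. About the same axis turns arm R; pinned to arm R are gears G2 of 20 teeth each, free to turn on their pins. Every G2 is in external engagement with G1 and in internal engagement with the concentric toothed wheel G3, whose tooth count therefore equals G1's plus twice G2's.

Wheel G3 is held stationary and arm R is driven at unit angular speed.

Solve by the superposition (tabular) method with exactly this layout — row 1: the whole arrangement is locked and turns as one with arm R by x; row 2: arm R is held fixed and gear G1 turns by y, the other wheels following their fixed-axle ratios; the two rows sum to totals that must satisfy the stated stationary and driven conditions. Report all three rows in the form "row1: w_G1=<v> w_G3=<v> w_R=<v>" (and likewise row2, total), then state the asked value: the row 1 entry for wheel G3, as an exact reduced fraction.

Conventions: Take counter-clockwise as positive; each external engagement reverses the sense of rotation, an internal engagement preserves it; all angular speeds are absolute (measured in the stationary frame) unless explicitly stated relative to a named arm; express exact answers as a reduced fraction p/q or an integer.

row1: w_G1=1 w_G3=1 w_R=1
row2: w_G1=71/31 w_G3=-1 w_R=0
total: w_G1=102/31 w_G3=0 w_R=1
asked value: 1

class = planetary set [G3 = 31+2·20 = 71; Willis about the carrier]
row 1 (train locked, turned with arm): all members turn x
superposition row 2 [arm held]: sun y, ring −(31/71)·y, arm 0
boundary: total ω_ring = x − (31/71)·y = 0 and total ω_arm = x = 1  ⇒  y = 71/31, x = 1
row 2 ring = −(31/71)·71/31 = -1
totals (row 1 + row 2): sun 1 + 71/31 = 102/31, ring 1 + (-1) = 0, arm 1 + 0 = 1
asked cell (row1, ring) = 1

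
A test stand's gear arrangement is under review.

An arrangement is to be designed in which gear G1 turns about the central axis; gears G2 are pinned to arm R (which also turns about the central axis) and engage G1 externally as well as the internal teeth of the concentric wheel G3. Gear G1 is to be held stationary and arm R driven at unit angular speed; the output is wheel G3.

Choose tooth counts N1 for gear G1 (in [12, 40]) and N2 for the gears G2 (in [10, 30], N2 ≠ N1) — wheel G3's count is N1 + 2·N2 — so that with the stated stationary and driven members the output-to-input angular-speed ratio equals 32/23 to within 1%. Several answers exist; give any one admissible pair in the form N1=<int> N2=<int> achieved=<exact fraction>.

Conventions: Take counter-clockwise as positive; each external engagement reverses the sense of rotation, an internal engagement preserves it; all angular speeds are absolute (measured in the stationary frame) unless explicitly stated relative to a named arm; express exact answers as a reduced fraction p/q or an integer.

topology: planetary set — design target 32/23, arm = carrier (Willis)
Willis with ω_sun = 0: ω_ring/ω_arm = (N1+N3)/N3; set equal to 32/23  ⇒  N3/N1 = 1/(32/23 − 1) = 23/9
N3 = N1 + 2·N2  ⇒  N2/N1 = (N3/N1 − 1)/2 = (23/9 − 1)/2 = 7/9
smallest multiple with N1 ≥ 12 and N2 ≥ 10: k = 2  ⇒  N1 = 2·9 = 18, N2 = 2·7 = 14 (N1 ≤ 40, N2 ≤ 30, N2 ≠ N1 ✓), N3 = 18 + 2·14 = 46
check: (N1+N3)/N3 with N1 = 18, N3 = 46 gives 32/23; |achieved − target| = 0 ≤ 8/575 ✓

N1=18 N2=14 achieved=32/23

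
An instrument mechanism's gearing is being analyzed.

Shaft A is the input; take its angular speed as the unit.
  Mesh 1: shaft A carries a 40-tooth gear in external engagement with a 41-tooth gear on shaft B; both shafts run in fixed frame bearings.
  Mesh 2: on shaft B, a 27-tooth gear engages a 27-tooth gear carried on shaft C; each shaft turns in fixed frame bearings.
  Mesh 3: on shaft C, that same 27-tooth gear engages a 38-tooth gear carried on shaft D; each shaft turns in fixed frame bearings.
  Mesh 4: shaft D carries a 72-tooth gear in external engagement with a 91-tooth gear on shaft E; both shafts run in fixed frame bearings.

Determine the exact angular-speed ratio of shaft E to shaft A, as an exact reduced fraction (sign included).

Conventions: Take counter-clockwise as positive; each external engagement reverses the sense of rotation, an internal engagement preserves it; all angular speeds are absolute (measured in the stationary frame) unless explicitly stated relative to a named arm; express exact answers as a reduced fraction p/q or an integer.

class = fixed-axis compound train [4 meshes; 4 ratios multiply, 4 sense flips]
mesh 1 [40T→41T]: running ratio 40/41, sense −
mesh 2 [27T→27T]: running ratio 40/41, sense +
mesh 3 [27T→38T]: running ratio 540/779, sense −
mesh 4 [72T→91T]: running ratio 38880/70889, sense +
ω_out/ω_in = 38880/70889

38880/70889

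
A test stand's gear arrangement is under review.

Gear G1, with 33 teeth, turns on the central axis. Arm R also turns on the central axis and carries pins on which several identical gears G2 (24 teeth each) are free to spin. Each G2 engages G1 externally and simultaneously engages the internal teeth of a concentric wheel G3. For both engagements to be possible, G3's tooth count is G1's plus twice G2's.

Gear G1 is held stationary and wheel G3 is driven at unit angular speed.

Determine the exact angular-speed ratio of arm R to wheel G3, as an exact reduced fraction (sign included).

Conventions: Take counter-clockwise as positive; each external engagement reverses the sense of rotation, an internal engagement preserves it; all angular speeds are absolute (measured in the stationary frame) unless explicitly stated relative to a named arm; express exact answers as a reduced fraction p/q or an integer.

27/38

topology: planetary set — G1 33T / G2 24T / G3 81T, arm = carrier (Willis)
ring teeth: 33 + 2·24 = 81
33(ω_sun−ω_arm) = −81(ω_ring−ω_arm),  ω_sun = 0, ω_ring = 1
33(0−ω_arm) = −81(1−ω_arm)  ⇒  114·ω_arm = 81  ⇒  ω_arm = 27/38
ω_out/ω_in = 27/38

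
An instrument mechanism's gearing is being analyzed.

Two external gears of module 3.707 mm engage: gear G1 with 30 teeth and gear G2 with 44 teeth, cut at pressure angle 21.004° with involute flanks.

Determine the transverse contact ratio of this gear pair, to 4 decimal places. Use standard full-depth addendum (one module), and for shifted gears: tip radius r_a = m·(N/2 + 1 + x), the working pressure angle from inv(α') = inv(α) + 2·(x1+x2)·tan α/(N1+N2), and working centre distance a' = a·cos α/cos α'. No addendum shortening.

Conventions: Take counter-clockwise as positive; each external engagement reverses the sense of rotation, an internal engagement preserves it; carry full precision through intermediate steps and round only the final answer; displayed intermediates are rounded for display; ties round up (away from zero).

single-mesh involute tooth geometry (30T engaging 44T at module 3.707)
base radii: r_b1 = 51.910348, r_b2 = 76.135178
tip radii: r_a1 = 59.312000, r_a2 = 85.261000
no profile shift: α' = α, a' = a
action lengths: √(r_a1²−r_b1²) = 28.691969, √(r_a2²−r_b2²) = 38.378026
base pitch p_b = π·m·cos α = 10.872078
CR = (28.691969 + 38.378026 − 137.159000·sin 21.00400°)/10.872078 = 1.647124
contact ratio ≈ 1.6471

1.6471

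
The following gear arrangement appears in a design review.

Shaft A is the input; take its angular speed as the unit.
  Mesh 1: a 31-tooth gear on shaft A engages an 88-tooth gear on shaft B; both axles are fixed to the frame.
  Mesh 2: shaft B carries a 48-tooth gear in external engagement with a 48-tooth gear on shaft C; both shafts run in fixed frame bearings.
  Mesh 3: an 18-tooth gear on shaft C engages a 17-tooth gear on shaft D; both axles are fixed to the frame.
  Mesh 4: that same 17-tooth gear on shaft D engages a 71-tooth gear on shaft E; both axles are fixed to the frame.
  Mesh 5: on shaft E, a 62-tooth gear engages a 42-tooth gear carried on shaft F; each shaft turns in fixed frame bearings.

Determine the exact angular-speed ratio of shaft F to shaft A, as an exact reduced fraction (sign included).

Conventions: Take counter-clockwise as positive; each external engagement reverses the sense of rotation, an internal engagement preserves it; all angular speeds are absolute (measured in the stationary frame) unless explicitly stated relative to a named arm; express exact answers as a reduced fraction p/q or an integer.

class = fixed-axis compound train [5 meshes; 5 ratios multiply, 5 sense flips]
mesh 1 [31T→88T]: running ratio 31/88, sense −
mesh 2 [48T→48T]: running ratio 31/88, sense +
mesh 3 [18T→17T]: running ratio 279/748, sense −
mesh 4 [17T→71T]: running ratio 279/3124, sense +
mesh 5 [62T→42T]: running ratio 2883/21868, sense −
ω_out/ω_in = -2883/21868

-2883/21868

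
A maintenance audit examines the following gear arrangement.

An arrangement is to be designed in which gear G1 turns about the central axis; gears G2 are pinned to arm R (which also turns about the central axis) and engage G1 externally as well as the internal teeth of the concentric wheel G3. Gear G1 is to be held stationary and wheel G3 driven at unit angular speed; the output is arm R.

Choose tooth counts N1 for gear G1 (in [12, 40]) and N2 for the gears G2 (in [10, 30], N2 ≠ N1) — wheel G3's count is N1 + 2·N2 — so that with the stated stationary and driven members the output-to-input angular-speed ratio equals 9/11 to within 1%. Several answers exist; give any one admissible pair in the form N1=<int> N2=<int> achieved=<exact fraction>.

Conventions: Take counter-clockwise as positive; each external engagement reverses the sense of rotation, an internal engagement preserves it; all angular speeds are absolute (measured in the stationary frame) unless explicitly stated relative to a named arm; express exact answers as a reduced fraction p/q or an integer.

N1=12 N2=21 achieved=9/11

class = planetary set [ratio 9/11 wanted; Willis about the carrier]
Willis with ω_sun = 0: ω_arm/ω_ring = N3/(N1+N3); set equal to 9/11  ⇒  N3/N1 = (9/11)/(1 − 9/11) = 9/2
N3 = N1 + 2·N2  ⇒  N2/N1 = (N3/N1 − 1)/2 = (9/2 − 1)/2 = 7/4
smallest multiple with N1 ≥ 12 and N2 ≥ 10: k = 3  ⇒  N1 = 3·4 = 12, N2 = 3·7 = 21 (N1 ≤ 40, N2 ≤ 30, N2 ≠ N1 ✓), N3 = 12 + 2·21 = 54
check: N3/(N1+N3) with N1 = 12, N3 = 54 gives 9/11; |achieved − target| = 0 ≤ 9/1100 ✓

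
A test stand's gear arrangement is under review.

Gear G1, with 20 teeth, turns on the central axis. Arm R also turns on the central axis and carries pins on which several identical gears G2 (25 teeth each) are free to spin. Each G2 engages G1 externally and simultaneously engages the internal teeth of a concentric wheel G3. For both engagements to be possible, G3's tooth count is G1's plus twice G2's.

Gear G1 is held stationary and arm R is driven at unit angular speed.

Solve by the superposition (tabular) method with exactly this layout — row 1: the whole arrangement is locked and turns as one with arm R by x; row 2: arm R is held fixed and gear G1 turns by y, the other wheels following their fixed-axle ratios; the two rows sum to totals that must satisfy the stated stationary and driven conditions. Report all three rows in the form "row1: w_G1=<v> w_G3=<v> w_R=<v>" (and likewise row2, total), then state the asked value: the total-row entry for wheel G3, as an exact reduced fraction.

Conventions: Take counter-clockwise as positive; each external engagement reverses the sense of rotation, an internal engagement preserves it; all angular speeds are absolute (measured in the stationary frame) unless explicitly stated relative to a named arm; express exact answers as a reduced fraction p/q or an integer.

row1: w_G1=1 w_G3=1 w_R=1
row2: w_G1=-1 w_G3=2/7 w_R=0
total: w_G1=0 w_G3=9/7 w_R=1
asked value: 9/7

class = planetary set [G3 = 20+2·25 = 70; Willis about the carrier]
row 1: whole set turns with the arm by x
row 2: sun turns y, ring = −(20/70)·y, arm 0
boundary: total ω_sun = x + y = 0 and total ω_arm = x = 1  ⇒  y = -1, x = 1
row 2 ring = −(20/70)·(-1) = 2/7
totals (row 1 + row 2): sun 1 + (-1) = 0, ring 1 + 2/7 = 9/7, arm 1 + 0 = 1
asked cell (total, ring) = 9/7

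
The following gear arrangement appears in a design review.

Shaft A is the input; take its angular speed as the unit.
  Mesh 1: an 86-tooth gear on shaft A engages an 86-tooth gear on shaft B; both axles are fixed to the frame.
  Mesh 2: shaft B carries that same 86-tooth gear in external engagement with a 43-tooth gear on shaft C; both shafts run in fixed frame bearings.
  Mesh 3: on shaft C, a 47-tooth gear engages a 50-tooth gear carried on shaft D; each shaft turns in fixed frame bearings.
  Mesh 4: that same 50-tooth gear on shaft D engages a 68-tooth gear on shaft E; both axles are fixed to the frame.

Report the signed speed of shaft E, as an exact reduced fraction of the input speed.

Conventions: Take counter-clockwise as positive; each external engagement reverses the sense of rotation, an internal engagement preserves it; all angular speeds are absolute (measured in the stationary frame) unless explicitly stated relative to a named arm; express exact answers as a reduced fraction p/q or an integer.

4-mesh fixed-axis compound train (all bearings frame-fixed)
mesh 1 [86T→86T]: |ω|/ω_in = 1×86/86 = 1, sense flips to −
mesh 2 [86T→43T]: |ω|/ω_in = 1×86/43 = 2, sense flips to +
mesh 3 [47T→50T]: |ω|/ω_in = 2×47/50 = 47/25, sense flips to −
mesh 4 [50T→68T]: |ω|/ω_in = (47/25)×50/68 = 47/34, sense flips to +
signed output speed (× input speed) = 47/34

47/34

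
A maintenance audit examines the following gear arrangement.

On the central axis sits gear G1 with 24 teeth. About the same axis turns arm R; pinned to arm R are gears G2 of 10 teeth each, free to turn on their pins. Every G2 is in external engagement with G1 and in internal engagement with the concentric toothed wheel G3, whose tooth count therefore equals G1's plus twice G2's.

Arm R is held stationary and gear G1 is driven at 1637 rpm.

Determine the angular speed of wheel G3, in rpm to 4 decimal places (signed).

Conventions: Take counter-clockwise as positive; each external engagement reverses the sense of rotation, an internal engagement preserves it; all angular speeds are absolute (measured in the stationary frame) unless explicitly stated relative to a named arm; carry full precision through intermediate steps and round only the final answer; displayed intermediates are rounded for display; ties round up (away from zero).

-892.9091 rpm

planetary set (24T centre, 10T on arm, 44T internal) — Willis relation
normalise by the input: solve with ω_sun = 1, then scale by 1637 rpm
ring teeth: 24 + 2·10 = 44
24(ω_sun−ω_arm) = −44(ω_ring−ω_arm),  ω_arm = 0, ω_sun = 1
ω_ring = 0 − (24/44)(1−0) = -6/11
scale: ω_ring = -6/11 × 1637 rpm = -892.9091 rpm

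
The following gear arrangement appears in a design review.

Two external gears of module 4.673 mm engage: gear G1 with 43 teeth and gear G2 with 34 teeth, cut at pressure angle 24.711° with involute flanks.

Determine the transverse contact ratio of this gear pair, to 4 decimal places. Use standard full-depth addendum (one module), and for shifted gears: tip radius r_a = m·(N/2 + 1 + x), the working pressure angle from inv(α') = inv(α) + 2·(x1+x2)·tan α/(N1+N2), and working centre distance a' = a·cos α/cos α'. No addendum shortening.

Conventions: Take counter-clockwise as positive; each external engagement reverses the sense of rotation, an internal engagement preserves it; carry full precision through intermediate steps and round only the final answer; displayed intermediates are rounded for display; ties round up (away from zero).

1.5147

class = single-mesh tooth geometry [involute pair 43T × 34T, m = 4.673]
base radii: r_b1 = 91.269301, r_b2 = 72.166424
tip radii: r_a1 = 105.142500, r_a2 = 84.114000
no profile shift: α' = α, a' = a
action lengths: √(r_a1²−r_b1²) = 52.200192, √(r_a2²−r_b2²) = 43.210789
base pitch p_b = π·m·cos α = 13.336324
CR = (52.200192 + 43.210789 − 179.910500·sin 24.71100°)/13.336324 = 1.514730
contact ratio ≈ 1.5147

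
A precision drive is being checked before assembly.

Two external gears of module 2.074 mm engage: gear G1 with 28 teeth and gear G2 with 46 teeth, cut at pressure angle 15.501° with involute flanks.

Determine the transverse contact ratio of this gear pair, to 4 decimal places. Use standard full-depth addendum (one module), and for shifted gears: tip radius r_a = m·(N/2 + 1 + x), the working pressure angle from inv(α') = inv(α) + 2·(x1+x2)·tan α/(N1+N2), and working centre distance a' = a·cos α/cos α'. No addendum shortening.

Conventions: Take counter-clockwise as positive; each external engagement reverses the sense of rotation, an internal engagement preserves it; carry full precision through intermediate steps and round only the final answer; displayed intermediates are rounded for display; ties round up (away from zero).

1.9412

topology: single-mesh involute geometry — m = 2.074, 28T/46T pair
base radii: r_b1 = 27.979838, r_b2 = 45.966877
tip radii: r_a1 = 31.110000, r_a2 = 49.776000
no profile shift: α' = α, a' = a
action lengths: √(r_a1²−r_b1²) = 13.600027, √(r_a2²−r_b2²) = 19.097025
base pitch p_b = π·m·cos α = 6.278661
CR = (13.600027 + 19.097025 − 76.738000·sin 15.50100°)/6.278661 = 1.941246
contact ratio ≈ 1.9412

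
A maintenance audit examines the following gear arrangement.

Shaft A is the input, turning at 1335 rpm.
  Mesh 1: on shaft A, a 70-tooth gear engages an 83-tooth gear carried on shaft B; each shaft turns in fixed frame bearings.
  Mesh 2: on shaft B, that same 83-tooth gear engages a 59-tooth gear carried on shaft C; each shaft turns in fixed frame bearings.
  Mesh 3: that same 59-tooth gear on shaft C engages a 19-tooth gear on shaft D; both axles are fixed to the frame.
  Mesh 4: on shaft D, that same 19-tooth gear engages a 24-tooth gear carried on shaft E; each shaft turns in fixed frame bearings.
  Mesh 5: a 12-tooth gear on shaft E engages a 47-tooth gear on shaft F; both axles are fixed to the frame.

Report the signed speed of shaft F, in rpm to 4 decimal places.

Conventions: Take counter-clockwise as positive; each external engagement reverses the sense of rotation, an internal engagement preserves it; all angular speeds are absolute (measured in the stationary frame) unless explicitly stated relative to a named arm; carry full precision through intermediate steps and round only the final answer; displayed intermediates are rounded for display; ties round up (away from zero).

-994.1489 rpm

recognized (6 fixed axles, 5 meshes): fixed-axis compound train
mesh 1 [70T→83T]: ω = 1335.0000×70/83 = 1125.9036 rpm, sense flips to −
mesh 2 [83T→59T]: ω = 1125.9036×83/59 = 1583.8983 rpm, sense flips to +
mesh 3 [59T→19T]: ω = 1583.8983×59/19 = 4918.4211 rpm, sense flips to −
mesh 4 [19T→24T]: ω = 4918.4211×19/24 = 3893.7500 rpm, sense flips to +
mesh 5 [12T→47T]: ω = 3893.7500×12/47 = 994.1489 rpm, sense flips to −
signed output speed = -994.1489 rpm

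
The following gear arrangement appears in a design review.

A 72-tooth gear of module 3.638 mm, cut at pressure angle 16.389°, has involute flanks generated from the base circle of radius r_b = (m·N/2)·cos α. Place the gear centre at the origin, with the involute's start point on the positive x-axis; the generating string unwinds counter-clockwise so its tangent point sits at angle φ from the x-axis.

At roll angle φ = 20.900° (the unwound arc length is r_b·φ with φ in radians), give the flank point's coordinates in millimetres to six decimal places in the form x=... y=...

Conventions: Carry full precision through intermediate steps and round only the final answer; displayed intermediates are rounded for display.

x=133.729767 y=2.005905

class = single-mesh tooth geometry [base-circle involute, m = 3.638, 72T]
pitch radius r_p = m·N/2 = 3.638·72/2 = 130.968000
base radius r_b = r_p·cos α = 130.968000·cos 16.389° = 125.646530
roll angle φ = 20.900° = 0.36477381 rad
x = r_b·(cos φ + φ·sin φ) = 133.729767
y = r_b·(sin φ − φ·cos φ) = 2.005905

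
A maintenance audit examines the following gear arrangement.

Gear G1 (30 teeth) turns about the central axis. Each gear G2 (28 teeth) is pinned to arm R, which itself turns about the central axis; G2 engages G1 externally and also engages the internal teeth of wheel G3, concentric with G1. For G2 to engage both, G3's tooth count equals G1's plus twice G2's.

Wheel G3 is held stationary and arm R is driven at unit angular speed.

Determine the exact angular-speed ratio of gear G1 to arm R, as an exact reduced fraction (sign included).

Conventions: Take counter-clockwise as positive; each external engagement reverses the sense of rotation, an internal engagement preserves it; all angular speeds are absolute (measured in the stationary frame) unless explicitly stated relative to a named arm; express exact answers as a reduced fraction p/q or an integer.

recognized (axles ride arm R): planetary set, 30/28/86 teeth
ring teeth: 30 + 2·28 = 86
30(ω_sun−ω_arm) = −86(ω_ring−ω_arm),  ω_ring = 0, ω_arm = 1
ω_sun = 1 − (86/30)(0−1) = 58/15
ω_out/ω_in = 58/15

58/15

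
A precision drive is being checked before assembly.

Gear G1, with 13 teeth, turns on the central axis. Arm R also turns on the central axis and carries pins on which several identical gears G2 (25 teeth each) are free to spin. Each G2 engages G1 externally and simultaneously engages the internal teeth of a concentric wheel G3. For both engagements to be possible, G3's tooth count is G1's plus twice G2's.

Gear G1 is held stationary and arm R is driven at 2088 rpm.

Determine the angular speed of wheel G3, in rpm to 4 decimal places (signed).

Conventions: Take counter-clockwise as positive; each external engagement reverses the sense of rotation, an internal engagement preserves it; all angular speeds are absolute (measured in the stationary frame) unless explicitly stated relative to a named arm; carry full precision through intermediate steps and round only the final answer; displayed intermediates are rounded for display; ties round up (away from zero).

+2518.8571 rpm

planetary set (13T centre, 25T on arm, 63T internal) — Willis relation
normalise by the input: solve with ω_arm = 1, then scale by 2088 rpm
ring teeth: 13 + 2·25 = 63
13(ω_sun−ω_arm) = −63(ω_ring−ω_arm),  ω_sun = 0, ω_arm = 1
ω_ring = 1 − (13/63)(0−1) = 76/63
scale: ω_ring = 76/63 × 2088 rpm = +2518.8571 rpm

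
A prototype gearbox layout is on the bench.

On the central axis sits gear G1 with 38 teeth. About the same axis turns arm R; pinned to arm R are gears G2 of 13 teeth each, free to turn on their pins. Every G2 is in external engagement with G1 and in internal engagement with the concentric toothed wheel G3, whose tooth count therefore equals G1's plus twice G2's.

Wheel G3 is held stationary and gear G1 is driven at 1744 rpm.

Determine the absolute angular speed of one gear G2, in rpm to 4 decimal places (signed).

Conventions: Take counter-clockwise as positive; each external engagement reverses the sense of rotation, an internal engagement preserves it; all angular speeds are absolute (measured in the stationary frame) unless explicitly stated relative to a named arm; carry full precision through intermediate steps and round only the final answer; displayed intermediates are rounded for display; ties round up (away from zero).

topology: planetary set — G1 38T / G2 13T / G3 64T, arm = carrier (Willis)
normalise by the input: solve with ω_sun = 1, then scale by 1744 rpm
ring teeth: 38 + 2·13 = 64
38(ω_sun−ω_arm) = −64(ω_ring−ω_arm),  ω_ring = 0, ω_sun = 1
38(1−ω_arm) = −64(0−ω_arm)  ⇒  102·ω_arm = 38  ⇒  ω_arm = 19/51
sun–planet mesh: 38·(1−19/51) = −13·(ω_p−ω_arm)  ⇒  ω_p−ω_arm = -1216/663
ω_p = 19/51 − 1216/663 = -19/13
scale: ω_p = -19/13 × 1744 rpm = -2548.9231 rpm

-2548.9231 rpm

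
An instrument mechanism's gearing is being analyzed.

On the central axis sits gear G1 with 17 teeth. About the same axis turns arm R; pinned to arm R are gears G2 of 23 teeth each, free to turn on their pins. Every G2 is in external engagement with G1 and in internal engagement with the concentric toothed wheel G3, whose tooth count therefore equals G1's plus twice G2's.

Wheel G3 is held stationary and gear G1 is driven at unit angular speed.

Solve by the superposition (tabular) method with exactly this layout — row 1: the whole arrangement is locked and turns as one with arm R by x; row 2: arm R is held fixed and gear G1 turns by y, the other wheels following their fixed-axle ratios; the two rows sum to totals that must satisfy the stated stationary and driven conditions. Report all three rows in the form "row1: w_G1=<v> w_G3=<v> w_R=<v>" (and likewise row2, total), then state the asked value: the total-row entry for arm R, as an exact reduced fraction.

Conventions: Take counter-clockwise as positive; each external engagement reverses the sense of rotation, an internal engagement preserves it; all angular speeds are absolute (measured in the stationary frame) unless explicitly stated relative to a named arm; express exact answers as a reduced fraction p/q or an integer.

row1: w_G1=17/80 w_G3=17/80 w_R=17/80
row2: w_G1=63/80 w_G3=-17/80 w_R=0
total: w_G1=1 w_G3=0 w_R=17/80
asked value: 17/80

topology: planetary set — G1 17T / G2 23T / G3 63T, arm = carrier (Willis)
row 1 — lock + rotate with arm: ω_sun = ω_ring = ω_arm = x
row 2 (arm held, sun turns y): ω_ring = −(17/63)·y, ω_arm = 0
boundary: total ω_ring = x − (17/63)·y = 0 and total ω_sun = x + y = 1  ⇒  y = 63/80, x = 17/80
row 2 ring = −(17/63)·63/80 = -17/80
totals (row 1 + row 2): sun 17/80 + 63/80 = 1, ring 17/80 + (-17/80) = 0, arm 17/80 + 0 = 17/80
asked cell (total, arm) = 17/80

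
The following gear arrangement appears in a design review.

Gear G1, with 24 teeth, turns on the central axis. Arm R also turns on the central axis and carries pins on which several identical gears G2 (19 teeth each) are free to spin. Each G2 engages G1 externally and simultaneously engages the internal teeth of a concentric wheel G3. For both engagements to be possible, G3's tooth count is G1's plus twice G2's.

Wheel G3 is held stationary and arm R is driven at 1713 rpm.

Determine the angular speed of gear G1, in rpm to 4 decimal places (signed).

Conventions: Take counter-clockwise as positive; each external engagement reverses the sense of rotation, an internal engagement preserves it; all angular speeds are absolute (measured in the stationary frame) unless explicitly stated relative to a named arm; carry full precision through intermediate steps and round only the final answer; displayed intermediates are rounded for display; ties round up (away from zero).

class = planetary set [G3 = 24+2·19 = 62; Willis about the carrier]
normalise by the input: solve with ω_arm = 1, then scale by 1713 rpm
ring teeth: 24 + 2·19 = 62
24(ω_sun−ω_arm) = −62(ω_ring−ω_arm),  ω_ring = 0, ω_arm = 1
ω_sun = 1 − (62/24)(0−1) = 43/12
scale: ω_sun = 43/12 × 1713 rpm = +6138.2500 rpm

+6138.2500 rpm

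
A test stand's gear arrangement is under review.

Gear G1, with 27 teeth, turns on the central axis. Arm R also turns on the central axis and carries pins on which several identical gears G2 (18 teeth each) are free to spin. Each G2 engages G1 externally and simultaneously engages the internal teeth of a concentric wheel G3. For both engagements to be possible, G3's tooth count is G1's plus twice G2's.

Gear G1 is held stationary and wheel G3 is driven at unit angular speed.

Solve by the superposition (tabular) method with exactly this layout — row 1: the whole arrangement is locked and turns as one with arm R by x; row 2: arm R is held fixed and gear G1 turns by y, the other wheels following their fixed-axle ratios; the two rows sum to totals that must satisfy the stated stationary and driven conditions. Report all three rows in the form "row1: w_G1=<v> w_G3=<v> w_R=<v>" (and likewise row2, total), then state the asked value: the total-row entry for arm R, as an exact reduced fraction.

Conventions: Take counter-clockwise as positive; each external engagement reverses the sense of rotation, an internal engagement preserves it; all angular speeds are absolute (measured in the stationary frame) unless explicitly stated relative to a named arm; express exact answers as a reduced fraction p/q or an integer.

row1: w_G1=7/10 w_G3=7/10 w_R=7/10
row2: w_G1=-7/10 w_G3=3/10 w_R=0
total: w_G1=0 w_G3=1 w_R=7/10
asked value: 7/10

planetary set (27T centre, 18T on arm, 63T internal) — Willis relation
row 1: whole set turns with the arm by x
row 2: sun turns y, ring = −(27/63)·y, arm 0
boundary: total ω_sun = x + y = 0 and total ω_ring = x − (27/63)·y = 1  ⇒  y = -7/10, x = 7/10
row 2 ring = −(27/63)·(-7/10) = 3/10
totals (row 1 + row 2): sun 7/10 + (-7/10) = 0, ring 7/10 + 3/10 = 1, arm 7/10 + 0 = 7/10
asked cell (total, arm) = 7/10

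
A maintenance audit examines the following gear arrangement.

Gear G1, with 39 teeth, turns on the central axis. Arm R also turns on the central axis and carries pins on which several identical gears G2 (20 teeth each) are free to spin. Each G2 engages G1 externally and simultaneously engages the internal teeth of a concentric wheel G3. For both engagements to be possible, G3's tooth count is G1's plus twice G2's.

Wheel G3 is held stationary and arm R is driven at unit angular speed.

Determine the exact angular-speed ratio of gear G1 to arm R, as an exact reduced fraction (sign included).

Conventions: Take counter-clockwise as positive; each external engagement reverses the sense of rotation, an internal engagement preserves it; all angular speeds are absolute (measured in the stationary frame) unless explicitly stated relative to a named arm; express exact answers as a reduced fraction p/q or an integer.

class = planetary set [G3 = 39+2·20 = 79; Willis about the carrier]
ring teeth: 39 + 2·20 = 79
39(ω_sun−ω_arm) = −79(ω_ring−ω_arm),  ω_ring = 0, ω_arm = 1
ω_sun = 1 − (79/39)(0−1) = 118/39
ω_out/ω_in = 118/39

118/39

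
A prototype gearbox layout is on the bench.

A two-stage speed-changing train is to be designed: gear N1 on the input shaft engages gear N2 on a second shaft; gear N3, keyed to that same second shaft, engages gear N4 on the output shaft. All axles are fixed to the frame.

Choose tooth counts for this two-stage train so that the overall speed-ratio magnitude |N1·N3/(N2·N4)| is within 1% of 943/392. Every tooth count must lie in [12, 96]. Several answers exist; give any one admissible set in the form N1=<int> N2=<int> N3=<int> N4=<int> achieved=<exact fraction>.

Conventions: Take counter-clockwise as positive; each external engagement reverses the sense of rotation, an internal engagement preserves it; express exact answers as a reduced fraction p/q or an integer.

N1=23 N2=14 N3=41 N4=28 achieved=943/392

class = fixed-axis compound train [2-stage, 943/392 wanted]
target = 943/392 in lowest terms: an exact hit needs N1·N3 = k·943 and N2·N4 = k·392 for one integer k, every count in [12, 96]; additionally prefer no 1:1 stage (N1 ≠ N2, N3 ≠ N4)
k = 1: N1·N3 = 943 = 23·41, N2·N4 = 392 = 14·28
achieved = 23·41/(14·28) = 943/392; |achieved − target| = 0 ≤ 943/39200 ✓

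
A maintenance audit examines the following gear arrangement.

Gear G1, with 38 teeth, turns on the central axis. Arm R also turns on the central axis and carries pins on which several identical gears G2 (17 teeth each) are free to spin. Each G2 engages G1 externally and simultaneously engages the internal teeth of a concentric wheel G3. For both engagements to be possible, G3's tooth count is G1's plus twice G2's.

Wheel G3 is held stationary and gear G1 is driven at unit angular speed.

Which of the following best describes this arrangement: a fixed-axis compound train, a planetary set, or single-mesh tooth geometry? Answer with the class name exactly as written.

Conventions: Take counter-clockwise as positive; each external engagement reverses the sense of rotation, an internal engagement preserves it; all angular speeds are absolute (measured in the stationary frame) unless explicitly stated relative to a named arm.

topology: planetary set — G1 38T / G2 17T / G3 72T, arm = carrier (Willis)
classification: planetary set

planetary set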